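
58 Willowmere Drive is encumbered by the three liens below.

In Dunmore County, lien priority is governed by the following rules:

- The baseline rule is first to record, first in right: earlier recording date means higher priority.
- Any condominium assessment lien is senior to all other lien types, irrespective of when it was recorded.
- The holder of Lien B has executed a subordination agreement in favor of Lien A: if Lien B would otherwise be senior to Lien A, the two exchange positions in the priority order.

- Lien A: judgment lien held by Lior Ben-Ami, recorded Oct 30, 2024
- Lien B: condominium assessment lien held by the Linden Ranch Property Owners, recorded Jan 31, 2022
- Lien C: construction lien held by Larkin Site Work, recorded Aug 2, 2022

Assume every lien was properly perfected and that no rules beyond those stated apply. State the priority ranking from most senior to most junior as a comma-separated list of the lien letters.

As a condominium assessment lien, B is senior to every other lien.
The other liens, earliest effective date first: C (Aug 2, 2022), A (Oct 30, 2024).
Because B would otherwise rank above A, the subordination swaps them.

A, C, B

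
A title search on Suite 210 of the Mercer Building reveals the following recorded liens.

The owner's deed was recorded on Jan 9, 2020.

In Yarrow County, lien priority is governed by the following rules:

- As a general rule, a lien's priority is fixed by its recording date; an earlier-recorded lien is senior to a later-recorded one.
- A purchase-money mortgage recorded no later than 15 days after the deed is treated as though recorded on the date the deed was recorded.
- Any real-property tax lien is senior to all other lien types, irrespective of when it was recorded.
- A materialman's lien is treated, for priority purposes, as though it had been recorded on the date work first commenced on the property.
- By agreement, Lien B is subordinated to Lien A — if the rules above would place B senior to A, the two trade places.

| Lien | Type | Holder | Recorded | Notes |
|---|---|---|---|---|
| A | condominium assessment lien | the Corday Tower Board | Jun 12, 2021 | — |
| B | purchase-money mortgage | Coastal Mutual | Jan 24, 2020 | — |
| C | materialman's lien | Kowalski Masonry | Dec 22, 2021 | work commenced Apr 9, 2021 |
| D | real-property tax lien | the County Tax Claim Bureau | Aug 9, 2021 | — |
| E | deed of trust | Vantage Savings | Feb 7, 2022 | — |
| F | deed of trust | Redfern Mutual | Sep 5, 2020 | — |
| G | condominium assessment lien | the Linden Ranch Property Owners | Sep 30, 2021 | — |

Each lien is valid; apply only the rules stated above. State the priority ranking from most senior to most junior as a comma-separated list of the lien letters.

D, A, F, C, B, G, E

First, effective dates: B was recorded within the 15-day window, so its effective date is the deed date Jan 9, 2020; C relates back to Apr 9, 2021 (work commenced).
D is a real-property tax lien, so it outranks all other liens regardless of date.
Ordering the rest by effective date: B (Jan 9, 2020), F (Sep 5, 2020), C (Apr 9, 2021), A (Jun 12, 2021), G (Sep 30, 2021), E (Feb 7, 2022).
B would otherwise be senior to A, so under the subordination agreement B and A exchange positions.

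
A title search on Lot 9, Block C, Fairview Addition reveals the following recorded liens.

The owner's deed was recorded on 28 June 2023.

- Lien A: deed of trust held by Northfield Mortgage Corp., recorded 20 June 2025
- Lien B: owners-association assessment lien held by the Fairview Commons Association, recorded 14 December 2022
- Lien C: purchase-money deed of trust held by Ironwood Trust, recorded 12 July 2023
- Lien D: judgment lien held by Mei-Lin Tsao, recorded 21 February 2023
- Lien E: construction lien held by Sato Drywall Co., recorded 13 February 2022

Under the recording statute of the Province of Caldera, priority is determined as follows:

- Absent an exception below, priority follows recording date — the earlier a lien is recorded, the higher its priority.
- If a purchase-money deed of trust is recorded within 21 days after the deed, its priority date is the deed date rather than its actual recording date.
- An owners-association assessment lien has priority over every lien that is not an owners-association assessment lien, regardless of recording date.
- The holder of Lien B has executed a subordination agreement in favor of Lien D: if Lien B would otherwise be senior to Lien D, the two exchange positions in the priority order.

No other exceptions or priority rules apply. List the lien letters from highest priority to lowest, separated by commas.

D, E, B, C, A

Effective dates: C relates back to the deed date 28 June 2023.
B is an owners-association assessment lien, so it outranks all other liens regardless of date.
The other liens, earliest effective date first: E (13 February 2022), D (21 February 2023), C (28 June 2023), A (20 June 2025).
B is senior to D before the subordination, so the two trade places.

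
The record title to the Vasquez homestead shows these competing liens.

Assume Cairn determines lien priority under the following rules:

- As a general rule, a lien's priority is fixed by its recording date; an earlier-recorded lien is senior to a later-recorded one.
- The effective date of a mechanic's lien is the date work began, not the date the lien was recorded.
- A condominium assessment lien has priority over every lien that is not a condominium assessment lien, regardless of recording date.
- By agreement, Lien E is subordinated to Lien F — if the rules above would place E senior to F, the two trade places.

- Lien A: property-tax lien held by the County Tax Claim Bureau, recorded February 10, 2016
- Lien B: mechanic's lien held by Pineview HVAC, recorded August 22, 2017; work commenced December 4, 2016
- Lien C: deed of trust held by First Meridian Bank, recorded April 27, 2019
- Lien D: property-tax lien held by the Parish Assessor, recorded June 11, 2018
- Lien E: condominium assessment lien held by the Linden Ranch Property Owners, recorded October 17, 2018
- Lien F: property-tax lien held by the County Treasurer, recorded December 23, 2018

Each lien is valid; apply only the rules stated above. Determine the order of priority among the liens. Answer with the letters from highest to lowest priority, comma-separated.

F, A, B, D, E, C

First, effective dates: B relates back to December 4, 2016 (work commenced).
E, as a condominium assessment lien, has superpriority and ranks first.
Remaining liens by effective date: A (February 10, 2016), B (December 4, 2016), D (June 11, 2018), F (December 23, 2018), C (April 27, 2019).
E is senior to F before the subordination, so the two trade places.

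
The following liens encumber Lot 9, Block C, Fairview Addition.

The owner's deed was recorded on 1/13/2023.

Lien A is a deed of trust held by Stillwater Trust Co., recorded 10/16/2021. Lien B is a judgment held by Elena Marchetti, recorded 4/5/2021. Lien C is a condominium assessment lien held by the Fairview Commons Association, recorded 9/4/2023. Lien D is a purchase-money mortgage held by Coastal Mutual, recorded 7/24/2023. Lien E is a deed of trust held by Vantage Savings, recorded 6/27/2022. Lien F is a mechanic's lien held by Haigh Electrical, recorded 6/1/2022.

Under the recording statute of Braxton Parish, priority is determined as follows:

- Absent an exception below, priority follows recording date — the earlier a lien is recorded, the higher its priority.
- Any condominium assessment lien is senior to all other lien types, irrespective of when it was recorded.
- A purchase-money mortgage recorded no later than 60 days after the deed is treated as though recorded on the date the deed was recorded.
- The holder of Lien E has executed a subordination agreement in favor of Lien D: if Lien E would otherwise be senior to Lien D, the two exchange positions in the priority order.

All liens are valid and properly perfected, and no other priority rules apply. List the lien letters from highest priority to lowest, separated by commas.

C, B, A, F, D, E

Adjusting effective dates: D was recorded 192 days after the deed — beyond 60 days — so no relation-back applies.
As a condominium assessment lien, C is senior to every other lien.
The other liens, earliest effective date first: B (4/5/2021), A (10/16/2021), F (6/1/2022), E (6/27/2022), D (7/24/2023).
Because E would otherwise rank above D, the subordination swaps them.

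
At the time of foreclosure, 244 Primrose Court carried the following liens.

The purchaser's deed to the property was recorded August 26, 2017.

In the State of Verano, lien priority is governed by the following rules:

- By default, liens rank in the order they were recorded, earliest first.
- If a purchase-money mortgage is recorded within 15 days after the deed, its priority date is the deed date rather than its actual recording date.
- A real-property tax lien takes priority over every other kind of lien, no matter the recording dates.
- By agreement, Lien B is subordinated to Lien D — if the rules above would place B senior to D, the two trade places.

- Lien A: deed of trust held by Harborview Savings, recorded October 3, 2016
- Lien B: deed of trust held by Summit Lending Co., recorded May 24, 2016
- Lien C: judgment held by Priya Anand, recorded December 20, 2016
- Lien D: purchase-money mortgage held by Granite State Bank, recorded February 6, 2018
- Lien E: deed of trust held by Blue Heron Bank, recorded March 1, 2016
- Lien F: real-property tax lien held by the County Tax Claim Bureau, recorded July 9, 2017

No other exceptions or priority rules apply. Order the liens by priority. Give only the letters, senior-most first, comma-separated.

Effective dates after the stated exceptions: D missed the 15-day window (164 days after the deed), so its recording date stands.
F is a real-property tax lien, so it outranks all other liens regardless of date.
Ordering the rest by effective date: E (March 1, 2016), B (May 24, 2016), A (October 3, 2016), C (December 20, 2016), D (February 6, 2018).
B would otherwise be senior to D, so under the subordination agreement B and D exchange positions.

F, E, D, A, C, B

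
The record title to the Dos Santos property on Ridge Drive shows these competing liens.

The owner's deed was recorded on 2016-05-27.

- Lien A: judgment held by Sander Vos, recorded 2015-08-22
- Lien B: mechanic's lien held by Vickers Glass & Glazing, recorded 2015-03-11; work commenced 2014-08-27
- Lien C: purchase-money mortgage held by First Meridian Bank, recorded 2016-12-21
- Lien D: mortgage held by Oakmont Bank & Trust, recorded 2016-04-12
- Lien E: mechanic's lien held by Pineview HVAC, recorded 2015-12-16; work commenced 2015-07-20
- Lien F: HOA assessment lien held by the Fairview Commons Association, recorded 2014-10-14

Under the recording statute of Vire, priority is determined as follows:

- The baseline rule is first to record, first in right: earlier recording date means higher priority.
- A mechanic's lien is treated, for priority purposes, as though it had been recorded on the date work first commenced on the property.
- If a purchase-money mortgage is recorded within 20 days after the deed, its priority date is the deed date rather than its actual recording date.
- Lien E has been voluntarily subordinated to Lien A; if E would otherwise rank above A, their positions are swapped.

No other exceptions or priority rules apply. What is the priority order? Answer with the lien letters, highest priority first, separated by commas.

B, F, A, E, D, C

Effective dates after the stated exceptions: B is treated as recorded 2014-08-27, the work-commencement date; C missed the 20-day window (208 days after the deed), so its recording date stands; E's effective date is 2015-07-20, when work began.
Ordering by effective date: B (2014-08-27), F (2014-10-14), E (2015-07-20), A (2015-08-22), D (2016-04-12), C (2016-12-21).
Because E would otherwise rank above A, the subordination swaps them.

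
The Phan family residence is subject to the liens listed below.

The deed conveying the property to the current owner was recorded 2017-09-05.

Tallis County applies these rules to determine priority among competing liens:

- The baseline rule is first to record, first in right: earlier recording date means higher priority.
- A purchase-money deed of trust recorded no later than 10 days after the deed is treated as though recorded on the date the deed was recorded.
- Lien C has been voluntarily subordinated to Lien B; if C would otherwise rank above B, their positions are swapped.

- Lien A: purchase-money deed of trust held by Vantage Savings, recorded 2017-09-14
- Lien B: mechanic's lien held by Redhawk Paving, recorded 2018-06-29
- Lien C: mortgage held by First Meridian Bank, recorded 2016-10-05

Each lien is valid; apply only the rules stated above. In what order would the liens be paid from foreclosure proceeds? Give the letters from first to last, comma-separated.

B, A, C

First, effective dates: A's effective date is the deed date, 2017-09-05.
Ordering by effective date: C (2016-10-05), A (2017-09-05), B (2018-06-29).
The subordination applies — C was senior to B — so C and B swap.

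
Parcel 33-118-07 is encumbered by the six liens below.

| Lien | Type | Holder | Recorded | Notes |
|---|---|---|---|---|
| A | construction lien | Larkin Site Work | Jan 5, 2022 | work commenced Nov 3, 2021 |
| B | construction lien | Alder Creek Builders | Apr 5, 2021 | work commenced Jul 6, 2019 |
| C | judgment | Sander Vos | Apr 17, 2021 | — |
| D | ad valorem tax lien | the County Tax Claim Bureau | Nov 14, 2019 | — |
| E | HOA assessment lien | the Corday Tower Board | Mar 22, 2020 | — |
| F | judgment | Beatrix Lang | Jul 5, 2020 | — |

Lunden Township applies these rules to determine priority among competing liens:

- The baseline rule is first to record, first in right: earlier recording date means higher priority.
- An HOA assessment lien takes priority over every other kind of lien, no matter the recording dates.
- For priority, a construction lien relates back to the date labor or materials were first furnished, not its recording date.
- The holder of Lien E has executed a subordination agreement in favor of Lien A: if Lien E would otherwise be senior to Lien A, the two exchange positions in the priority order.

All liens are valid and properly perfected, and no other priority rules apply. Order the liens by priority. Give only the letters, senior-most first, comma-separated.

First, effective dates: A is treated as recorded Nov 3, 2021, the work-commencement date; B is treated as recorded Jul 6, 2019, the work-commencement date.
As an HOA assessment lien, E is senior to every other lien.
The other liens, earliest effective date first: B (Jul 6, 2019), D (Nov 14, 2019), F (Jul 5, 2020), C (Apr 17, 2021), A (Nov 3, 2021).
The subordination applies — E was senior to A — so E and A swap.

A, B, D, F, C, E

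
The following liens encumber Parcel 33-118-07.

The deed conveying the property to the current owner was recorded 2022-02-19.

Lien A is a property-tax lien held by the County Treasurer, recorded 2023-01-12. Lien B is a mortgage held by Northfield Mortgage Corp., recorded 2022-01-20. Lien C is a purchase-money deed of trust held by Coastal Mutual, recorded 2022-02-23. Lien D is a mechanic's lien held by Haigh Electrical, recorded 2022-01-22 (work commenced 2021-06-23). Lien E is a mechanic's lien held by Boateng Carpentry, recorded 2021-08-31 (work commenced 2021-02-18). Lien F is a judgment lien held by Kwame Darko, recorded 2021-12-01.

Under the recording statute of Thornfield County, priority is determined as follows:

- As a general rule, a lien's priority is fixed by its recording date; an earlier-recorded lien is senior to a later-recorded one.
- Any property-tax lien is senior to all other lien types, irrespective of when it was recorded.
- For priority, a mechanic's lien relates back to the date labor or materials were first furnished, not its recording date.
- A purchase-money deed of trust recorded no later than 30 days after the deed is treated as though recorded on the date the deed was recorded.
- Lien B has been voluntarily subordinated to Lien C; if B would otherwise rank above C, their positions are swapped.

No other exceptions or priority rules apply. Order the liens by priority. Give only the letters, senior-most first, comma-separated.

First, effective dates: C relates back to the deed date 2022-02-19; D is treated as recorded 2021-06-23, the work-commencement date; E is treated as recorded 2021-02-18, the work-commencement date.
As a property-tax lien, A is senior to every other lien.
The other liens, earliest effective date first: E (2021-02-18), D (2021-06-23), F (2021-12-01), B (2022-01-20), C (2022-02-19).
Because B would otherwise rank above C, the subordination swaps them.

A, E, D, F, C, B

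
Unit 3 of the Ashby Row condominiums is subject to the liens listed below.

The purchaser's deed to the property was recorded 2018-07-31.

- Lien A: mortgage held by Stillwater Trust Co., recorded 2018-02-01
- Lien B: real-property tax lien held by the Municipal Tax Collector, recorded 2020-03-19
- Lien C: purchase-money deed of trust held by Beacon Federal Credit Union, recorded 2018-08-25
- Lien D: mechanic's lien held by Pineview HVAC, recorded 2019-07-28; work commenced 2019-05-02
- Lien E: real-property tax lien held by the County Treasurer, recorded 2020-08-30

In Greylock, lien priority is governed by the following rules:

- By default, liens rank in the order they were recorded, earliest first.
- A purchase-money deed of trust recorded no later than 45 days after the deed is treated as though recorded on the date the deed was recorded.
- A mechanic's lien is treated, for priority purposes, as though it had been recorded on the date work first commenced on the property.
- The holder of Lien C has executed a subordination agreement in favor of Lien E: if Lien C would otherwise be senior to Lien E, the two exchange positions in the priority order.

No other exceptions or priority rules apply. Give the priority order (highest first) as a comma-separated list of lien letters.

First, effective dates: C's effective date is the deed date, 2018-07-31; D is treated as recorded 2019-05-02, the work-commencement date.
Sorted by effective date: A (2018-02-01), C (2018-07-31), D (2019-05-02), B (2020-03-19), E (2020-08-30).
Because C would otherwise rank above E, the subordination swaps them.

A, E, D, B, C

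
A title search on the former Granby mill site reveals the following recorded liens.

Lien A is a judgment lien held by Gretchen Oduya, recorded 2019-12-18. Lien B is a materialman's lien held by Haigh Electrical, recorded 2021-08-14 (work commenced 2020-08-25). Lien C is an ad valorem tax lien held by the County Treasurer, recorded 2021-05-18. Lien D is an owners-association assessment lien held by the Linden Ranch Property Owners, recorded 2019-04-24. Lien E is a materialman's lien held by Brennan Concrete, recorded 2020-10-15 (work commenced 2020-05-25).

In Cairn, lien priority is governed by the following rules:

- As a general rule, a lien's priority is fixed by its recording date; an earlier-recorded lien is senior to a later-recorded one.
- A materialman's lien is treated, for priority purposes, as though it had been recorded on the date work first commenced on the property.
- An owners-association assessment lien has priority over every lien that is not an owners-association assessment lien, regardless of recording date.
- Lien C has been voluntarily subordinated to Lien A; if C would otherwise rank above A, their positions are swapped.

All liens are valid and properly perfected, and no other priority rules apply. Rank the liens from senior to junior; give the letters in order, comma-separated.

First, effective dates: B relates back to 2020-08-25 (work commenced); E relates back to 2020-05-25 (work commenced).
D is an owners-association assessment lien, so it outranks all other liens regardless of date.
Remaining liens by effective date: A (2019-12-18), E (2020-05-25), B (2020-08-25), C (2021-05-18).
Since C is not senior to A, the subordination leaves the order unchanged.

D, A, E, B, C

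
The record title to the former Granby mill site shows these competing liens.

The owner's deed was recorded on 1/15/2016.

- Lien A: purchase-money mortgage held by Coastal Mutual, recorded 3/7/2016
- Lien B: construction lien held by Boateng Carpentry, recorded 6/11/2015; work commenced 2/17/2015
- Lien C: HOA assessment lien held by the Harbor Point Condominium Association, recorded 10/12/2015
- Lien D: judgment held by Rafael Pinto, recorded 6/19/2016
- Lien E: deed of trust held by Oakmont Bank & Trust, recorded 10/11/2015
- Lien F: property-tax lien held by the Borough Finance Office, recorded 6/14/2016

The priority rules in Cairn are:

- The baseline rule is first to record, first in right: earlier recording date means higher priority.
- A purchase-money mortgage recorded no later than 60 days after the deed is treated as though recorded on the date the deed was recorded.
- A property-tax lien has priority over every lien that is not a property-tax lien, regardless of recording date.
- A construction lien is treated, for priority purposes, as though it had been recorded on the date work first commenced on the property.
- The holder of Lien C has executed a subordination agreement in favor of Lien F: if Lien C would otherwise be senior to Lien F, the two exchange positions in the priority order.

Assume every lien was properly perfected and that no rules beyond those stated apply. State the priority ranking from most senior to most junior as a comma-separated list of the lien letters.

F, B, E, C, A, D

First, effective dates: A relates back to the deed date 1/15/2016; B's effective date is 2/17/2015, when work began.
F is a property-tax lien, so it outranks all other liens regardless of date.
Among the remaining liens, by effective date: B (2/17/2015), E (10/11/2015), C (10/12/2015), A (1/15/2016), D (6/19/2016).
Since C is not senior to F, the subordination leaves the order unchanged.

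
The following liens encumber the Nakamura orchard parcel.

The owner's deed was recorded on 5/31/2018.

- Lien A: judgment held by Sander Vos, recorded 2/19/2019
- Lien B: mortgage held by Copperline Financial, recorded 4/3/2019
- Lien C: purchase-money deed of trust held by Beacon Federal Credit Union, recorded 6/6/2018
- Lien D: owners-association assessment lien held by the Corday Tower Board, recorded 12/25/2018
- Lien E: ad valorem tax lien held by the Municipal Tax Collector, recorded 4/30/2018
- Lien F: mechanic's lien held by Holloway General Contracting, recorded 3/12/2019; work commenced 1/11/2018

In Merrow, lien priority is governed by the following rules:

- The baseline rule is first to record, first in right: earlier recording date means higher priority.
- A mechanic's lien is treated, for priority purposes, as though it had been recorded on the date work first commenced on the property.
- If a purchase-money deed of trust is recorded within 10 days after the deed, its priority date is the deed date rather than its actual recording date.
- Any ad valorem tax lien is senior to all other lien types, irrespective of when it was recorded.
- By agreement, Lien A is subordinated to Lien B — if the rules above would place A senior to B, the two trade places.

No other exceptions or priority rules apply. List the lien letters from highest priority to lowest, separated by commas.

E, F, C, D, B, A

Effective dates: C relates back to the deed date 5/31/2018; F relates back to 1/11/2018 (work commenced).
As an ad valorem tax lien, E is senior to every other lien.
The other liens, earliest effective date first: F (1/11/2018), C (5/31/2018), D (12/25/2018), A (2/19/2019), B (4/3/2019).
A would otherwise be senior to B, so under the subordination agreement A and B exchange positions.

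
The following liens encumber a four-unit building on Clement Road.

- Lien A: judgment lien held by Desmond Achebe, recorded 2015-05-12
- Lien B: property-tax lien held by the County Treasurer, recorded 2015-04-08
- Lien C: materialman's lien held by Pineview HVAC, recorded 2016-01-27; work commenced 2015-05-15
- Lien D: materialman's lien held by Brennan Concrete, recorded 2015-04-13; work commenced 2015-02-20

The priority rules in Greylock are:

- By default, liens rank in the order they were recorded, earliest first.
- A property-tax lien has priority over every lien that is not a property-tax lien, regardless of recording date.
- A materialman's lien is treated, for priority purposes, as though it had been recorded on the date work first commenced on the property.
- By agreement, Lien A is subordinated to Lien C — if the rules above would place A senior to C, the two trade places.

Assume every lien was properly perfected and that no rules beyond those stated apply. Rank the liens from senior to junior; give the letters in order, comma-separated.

Effective dates after the stated exceptions: C is treated as recorded 2015-05-15, the work-commencement date; D relates back to 2015-02-20 (work commenced).
As a property-tax lien, B is senior to every other lien.
Among the remaining liens, by effective date: D (2015-02-20), A (2015-05-12), C (2015-05-15).
Because A would otherwise rank above C, the subordination swaps them.

B, D, C, A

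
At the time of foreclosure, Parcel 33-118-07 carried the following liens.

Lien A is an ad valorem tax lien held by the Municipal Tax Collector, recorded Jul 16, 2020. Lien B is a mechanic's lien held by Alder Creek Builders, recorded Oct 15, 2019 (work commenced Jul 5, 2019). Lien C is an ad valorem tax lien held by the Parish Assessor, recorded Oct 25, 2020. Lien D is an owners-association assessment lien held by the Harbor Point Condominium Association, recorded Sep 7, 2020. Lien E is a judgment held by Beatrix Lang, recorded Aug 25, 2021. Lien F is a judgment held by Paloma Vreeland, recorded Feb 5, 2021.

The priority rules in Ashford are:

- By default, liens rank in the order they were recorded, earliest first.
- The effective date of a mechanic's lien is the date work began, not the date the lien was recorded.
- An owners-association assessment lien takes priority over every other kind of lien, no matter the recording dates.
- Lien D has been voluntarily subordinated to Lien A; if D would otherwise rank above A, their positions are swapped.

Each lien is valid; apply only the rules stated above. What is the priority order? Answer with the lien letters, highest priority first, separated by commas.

A, B, D, C, F, E

First, effective dates: B's effective date is Jul 5, 2019, when work began.
D is an owners-association assessment lien and takes priority over every other lien.
Among the remaining liens, by effective date: B (Jul 5, 2019), A (Jul 16, 2020), C (Oct 25, 2020), F (Feb 5, 2021), E (Aug 25, 2021).
D would otherwise be senior to A, so under the subordination agreement D and A exchange positions.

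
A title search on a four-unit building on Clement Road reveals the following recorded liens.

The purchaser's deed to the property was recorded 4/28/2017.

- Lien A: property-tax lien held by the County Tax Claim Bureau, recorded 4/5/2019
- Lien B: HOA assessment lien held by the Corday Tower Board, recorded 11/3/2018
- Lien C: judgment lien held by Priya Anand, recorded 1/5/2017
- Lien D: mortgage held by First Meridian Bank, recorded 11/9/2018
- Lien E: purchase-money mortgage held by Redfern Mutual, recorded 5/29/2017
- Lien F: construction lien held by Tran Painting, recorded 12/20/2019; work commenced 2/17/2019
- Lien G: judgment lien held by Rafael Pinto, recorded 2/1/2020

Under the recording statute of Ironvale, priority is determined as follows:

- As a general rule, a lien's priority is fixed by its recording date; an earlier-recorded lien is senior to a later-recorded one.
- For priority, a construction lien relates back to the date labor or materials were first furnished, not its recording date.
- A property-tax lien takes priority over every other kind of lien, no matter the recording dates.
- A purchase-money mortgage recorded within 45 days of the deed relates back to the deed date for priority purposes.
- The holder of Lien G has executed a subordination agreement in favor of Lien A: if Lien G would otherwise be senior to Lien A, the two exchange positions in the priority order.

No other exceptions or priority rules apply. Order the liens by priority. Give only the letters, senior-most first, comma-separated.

A, C, E, B, D, F, G

Effective dates after the stated exceptions: E relates back to the deed date 4/28/2017; F relates back to 2/17/2019 (work commenced).
A is a property-tax lien, so it outranks all other liens regardless of date.
Among the remaining liens, by effective date: C (1/5/2017), E (4/28/2017), B (11/3/2018), D (11/9/2018), F (2/17/2019), G (2/1/2020).
G is already junior to A, so the subordination agreement changes nothing.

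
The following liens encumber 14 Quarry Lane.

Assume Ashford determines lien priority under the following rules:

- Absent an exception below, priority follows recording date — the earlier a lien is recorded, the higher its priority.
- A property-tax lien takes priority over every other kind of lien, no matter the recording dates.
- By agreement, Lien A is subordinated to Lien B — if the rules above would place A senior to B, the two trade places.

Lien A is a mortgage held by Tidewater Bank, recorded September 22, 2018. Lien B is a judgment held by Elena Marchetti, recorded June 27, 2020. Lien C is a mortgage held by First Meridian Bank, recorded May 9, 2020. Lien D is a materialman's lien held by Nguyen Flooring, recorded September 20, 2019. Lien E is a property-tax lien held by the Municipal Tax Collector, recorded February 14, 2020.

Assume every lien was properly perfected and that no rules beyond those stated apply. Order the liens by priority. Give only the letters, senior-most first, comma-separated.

E is a property-tax lien and takes priority over every other lien.
Ordering the rest by effective date: A (September 22, 2018), D (September 20, 2019), C (May 9, 2020), B (June 27, 2020).
Because A would otherwise rank above B, the subordination swaps them.

E, B, D, C, A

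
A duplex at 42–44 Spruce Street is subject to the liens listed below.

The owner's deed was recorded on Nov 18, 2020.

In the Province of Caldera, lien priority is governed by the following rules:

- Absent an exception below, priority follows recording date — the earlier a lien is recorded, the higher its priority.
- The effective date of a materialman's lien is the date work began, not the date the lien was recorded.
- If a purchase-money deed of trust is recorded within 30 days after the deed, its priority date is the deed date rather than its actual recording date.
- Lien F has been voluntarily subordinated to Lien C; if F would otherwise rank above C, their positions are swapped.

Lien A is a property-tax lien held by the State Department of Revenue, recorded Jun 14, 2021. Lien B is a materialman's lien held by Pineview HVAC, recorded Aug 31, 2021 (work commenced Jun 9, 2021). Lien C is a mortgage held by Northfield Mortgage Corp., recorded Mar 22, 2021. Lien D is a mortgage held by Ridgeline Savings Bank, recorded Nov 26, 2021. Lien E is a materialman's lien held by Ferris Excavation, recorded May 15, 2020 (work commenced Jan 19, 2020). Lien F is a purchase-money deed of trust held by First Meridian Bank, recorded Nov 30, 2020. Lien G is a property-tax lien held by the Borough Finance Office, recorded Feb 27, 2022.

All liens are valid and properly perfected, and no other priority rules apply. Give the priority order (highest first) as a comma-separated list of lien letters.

Effective dates after the stated exceptions: B's effective date is Jun 9, 2021, when work began; E is treated as recorded Jan 19, 2020, the work-commencement date; F was recorded within the 30-day window, so its effective date is the deed date Nov 18, 2020.
Sorted by effective date: E (Jan 19, 2020), F (Nov 18, 2020), C (Mar 22, 2021), B (Jun 9, 2021), A (Jun 14, 2021), D (Nov 26, 2021), G (Feb 27, 2022).
F would otherwise be senior to C, so under the subordination agreement F and C exchange positions.

E, C, F, B, A, D, G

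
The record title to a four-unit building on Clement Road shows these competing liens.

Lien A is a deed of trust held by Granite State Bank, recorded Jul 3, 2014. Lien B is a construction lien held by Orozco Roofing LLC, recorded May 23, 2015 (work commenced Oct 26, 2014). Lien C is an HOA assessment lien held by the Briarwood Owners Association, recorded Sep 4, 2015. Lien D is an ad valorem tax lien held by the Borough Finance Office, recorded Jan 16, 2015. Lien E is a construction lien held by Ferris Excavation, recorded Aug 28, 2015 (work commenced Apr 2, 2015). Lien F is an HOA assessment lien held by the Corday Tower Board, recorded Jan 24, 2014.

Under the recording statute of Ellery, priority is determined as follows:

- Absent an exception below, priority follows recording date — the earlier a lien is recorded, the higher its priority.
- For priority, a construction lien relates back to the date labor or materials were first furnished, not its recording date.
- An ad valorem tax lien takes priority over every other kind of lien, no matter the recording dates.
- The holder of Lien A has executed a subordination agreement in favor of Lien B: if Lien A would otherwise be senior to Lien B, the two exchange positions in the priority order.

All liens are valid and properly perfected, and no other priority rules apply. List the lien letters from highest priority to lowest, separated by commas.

D, F, B, A, E, C

Adjusting effective dates: B is treated as recorded Oct 26, 2014, the work-commencement date; E relates back to Apr 2, 2015 (work commenced).
D is an ad valorem tax lien, so it outranks all other liens regardless of date.
Ordering the rest by effective date: F (Jan 24, 2014), A (Jul 3, 2014), B (Oct 26, 2014), E (Apr 2, 2015), C (Sep 4, 2015).
A would otherwise be senior to B, so under the subordination agreement A and B exchange positions.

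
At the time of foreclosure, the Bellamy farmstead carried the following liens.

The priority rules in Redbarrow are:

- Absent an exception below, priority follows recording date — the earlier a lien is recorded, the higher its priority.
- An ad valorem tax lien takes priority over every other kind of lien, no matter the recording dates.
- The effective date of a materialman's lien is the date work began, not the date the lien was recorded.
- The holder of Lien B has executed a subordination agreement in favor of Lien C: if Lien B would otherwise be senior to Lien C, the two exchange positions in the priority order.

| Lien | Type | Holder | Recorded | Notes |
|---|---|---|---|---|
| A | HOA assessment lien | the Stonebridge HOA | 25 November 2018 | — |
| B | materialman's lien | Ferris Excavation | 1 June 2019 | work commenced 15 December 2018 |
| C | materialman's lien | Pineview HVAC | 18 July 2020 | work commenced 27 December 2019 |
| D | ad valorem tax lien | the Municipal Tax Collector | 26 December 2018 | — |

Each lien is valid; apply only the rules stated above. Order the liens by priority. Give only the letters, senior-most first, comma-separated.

D, A, C, B

First, effective dates: B is treated as recorded 15 December 2018, the work-commencement date; C's effective date is 27 December 2019, when work began.
D is an ad valorem tax lien and takes priority over every other lien.
Among the remaining liens, by effective date: A (25 November 2018), B (15 December 2018), C (27 December 2019).
B would otherwise be senior to C, so under the subordination agreement B and C exchange positions.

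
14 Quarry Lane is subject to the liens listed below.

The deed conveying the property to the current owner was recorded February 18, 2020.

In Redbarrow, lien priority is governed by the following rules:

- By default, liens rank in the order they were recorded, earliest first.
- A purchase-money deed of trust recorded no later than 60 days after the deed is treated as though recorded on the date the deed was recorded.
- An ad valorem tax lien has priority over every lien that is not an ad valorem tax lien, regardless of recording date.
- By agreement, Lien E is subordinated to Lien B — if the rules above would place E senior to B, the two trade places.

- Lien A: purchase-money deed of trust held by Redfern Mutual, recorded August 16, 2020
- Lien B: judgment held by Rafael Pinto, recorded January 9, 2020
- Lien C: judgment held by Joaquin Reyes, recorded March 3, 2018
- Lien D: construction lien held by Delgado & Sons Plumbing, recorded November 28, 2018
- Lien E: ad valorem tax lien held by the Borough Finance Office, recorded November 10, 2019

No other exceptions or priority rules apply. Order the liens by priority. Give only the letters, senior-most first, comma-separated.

B, C, D, E, A

First, effective dates: A was recorded 180 days after the deed — beyond 60 days — so no relation-back applies.
As an ad valorem tax lien, E is senior to every other lien.
Among the remaining liens, by effective date: C (March 3, 2018), D (November 28, 2018), B (January 9, 2020), A (August 16, 2020).
The subordination applies — E was senior to B — so E and B swap.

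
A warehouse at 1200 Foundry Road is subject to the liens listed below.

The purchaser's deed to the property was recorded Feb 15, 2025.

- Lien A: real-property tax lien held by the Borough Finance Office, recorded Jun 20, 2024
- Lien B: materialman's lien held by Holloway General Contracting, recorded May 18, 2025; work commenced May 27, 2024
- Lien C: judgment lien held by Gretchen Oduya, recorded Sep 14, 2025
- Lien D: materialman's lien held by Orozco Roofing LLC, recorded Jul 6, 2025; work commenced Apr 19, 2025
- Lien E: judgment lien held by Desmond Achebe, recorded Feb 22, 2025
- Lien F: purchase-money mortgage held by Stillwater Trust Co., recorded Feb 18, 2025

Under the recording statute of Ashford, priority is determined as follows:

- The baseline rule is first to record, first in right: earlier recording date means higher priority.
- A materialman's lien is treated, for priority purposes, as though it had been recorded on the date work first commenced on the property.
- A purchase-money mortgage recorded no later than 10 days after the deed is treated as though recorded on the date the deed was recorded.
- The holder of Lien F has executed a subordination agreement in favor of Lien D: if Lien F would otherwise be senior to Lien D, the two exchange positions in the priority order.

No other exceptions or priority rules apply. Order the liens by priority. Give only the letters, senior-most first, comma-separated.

B, A, D, E, F, C

Effective dates: B's effective date is May 27, 2024, when work began; D's effective date is Apr 19, 2025, when work began; F's effective date is the deed date, Feb 15, 2025.
Ordering by effective date: B (May 27, 2024), A (Jun 20, 2024), F (Feb 15, 2025), E (Feb 22, 2025), D (Apr 19, 2025), C (Sep 14, 2025).
F would otherwise be senior to D, so under the subordination agreement F and D exchange positions.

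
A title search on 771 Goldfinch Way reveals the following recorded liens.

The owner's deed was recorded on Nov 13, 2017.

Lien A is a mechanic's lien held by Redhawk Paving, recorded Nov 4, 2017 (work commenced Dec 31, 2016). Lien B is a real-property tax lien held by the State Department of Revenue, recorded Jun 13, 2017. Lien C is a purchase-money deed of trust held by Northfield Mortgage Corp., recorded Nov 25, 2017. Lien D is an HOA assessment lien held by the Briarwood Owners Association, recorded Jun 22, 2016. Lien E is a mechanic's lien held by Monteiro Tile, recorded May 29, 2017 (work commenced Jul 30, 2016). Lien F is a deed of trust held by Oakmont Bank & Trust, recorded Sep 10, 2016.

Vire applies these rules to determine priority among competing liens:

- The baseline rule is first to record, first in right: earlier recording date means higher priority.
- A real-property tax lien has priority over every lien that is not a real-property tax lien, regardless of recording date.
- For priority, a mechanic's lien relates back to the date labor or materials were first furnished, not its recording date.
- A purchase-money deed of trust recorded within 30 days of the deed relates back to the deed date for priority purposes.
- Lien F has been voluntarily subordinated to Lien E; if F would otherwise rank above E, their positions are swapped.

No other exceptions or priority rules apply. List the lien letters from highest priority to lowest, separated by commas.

B, D, E, F, A, C

Effective dates after the stated exceptions: A is treated as recorded Dec 31, 2016, the work-commencement date; C relates back to the deed date Nov 13, 2017; E's effective date is Jul 30, 2016, when work began.
As a real-property tax lien, B is senior to every other lien.
Among the remaining liens, by effective date: D (Jun 22, 2016), E (Jul 30, 2016), F (Sep 10, 2016), A (Dec 31, 2016), C (Nov 13, 2017).
Since F is not senior to E, the subordination leaves the order unchanged.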